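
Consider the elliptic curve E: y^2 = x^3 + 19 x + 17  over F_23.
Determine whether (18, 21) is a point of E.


Check whether y^2 = x^3 + 19 x + 17 (mod 23) for (x, y) = (18, 21).
LHS: y^2 = 21^2 mod 23 = 4
RHS: x^3 + 19 x + 17 = 18^3 + 19*18 + 17 mod 23 = 4
LHS = RHS

Yes, on the curve


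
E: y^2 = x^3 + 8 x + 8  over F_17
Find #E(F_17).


For each x in F_17, count y with y^2 = x^3 + 8 x + 8 mod 17:
  x = 0: RHS = 8, y in [5, 12]  -> 2 point(s)
  x = 1: RHS = 0, y in [0]  -> 1 point(s)
  x = 2: RHS = 15, y in [7, 10]  -> 2 point(s)
  x = 3: RHS = 8, y in [5, 12]  -> 2 point(s)
  x = 4: RHS = 2, y in [6, 11]  -> 2 point(s)
  x = 6: RHS = 0, y in [0]  -> 1 point(s)
  x = 7: RHS = 16, y in [4, 13]  -> 2 point(s)
  x = 10: RHS = 0, y in [0]  -> 1 point(s)
  x = 11: RHS = 16, y in [4, 13]  -> 2 point(s)
  x = 12: RHS = 13, y in [8, 9]  -> 2 point(s)
  x = 14: RHS = 8, y in [5, 12]  -> 2 point(s)
  x = 15: RHS = 1, y in [1, 16]  -> 2 point(s)
  x = 16: RHS = 16, y in [4, 13]  -> 2 point(s)
Affine points: 23. Add the point at infinity: total = 24.

#E(F_17) = 24


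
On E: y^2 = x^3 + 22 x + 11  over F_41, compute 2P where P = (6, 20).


Doubling: s = (3 x1^2 + a) / (2 y1)
s = (3*6^2 + 22) / (2*20) mod 41 = 34
x3 = s^2 - 2 x1 mod 41 = 34^2 - 2*6 = 37
y3 = s (x1 - x3) - y1 mod 41 = 34 * (6 - 37) - 20 = 33

2P = (37, 33)


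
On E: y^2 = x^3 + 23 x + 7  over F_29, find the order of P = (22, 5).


Compute successive multiples of P until we hit O:
  1P = (22, 5)
  2P = (13, 3)
  3P = (3, 25)
  4P = (8, 23)
  5P = (19, 16)
  6P = (24, 12)
  7P = (17, 27)
  8P = (14, 12)
  ... (continuing to 33P)
  33P = O

ord(P) = 33


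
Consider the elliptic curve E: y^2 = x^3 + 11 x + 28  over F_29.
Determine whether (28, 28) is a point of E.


Check whether y^2 = x^3 + 11 x + 28 (mod 29) for (x, y) = (28, 28).
LHS: y^2 = 28^2 mod 29 = 1
RHS: x^3 + 11 x + 28 = 28^3 + 11*28 + 28 mod 29 = 16
LHS != RHS

No, not on the curve


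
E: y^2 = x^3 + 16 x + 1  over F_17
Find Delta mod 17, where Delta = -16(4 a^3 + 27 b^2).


4 a^3 + 27 b^2 = 4*16^3 + 27*1^2 = 16384 + 27 = 16411
Delta = -16 * (16411) = -262576
Delta mod 17 = 6

Delta = 6 (mod 17)


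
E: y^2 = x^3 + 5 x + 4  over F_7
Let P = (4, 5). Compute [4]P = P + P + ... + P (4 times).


k = 4 = 100_2 (binary, LSB first: 001)
Double-and-add from P = (4, 5):
  bit 0 = 0: acc unchanged = O
  bit 1 = 0: acc unchanged = O
  bit 2 = 1: acc = O + (2, 1) = (2, 1)

4P = (2, 1)


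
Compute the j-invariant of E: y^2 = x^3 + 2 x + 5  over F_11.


Delta = -16(4 a^3 + 27 b^2) mod 11 = 7
-1728 * (4 a)^3 = -1728 * (4*2)^3 mod 11 = 5
j = 5 * 7^(-1) mod 11 = 7

j = 7 (mod 11)


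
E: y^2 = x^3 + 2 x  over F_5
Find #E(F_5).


For each x in F_5, count y with y^2 = x^3 + 2 x + 0 mod 5:
  x = 0: RHS = 0, y in [0]  -> 1 point(s)
Affine points: 1. Add the point at infinity: total = 2.

#E(F_5) = 2


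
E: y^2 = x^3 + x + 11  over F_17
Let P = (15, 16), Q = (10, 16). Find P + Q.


P != Q, so use the chord formula.
s = (y2 - y1) / (x2 - x1) = (0) / (12) mod 17 = 0
x3 = s^2 - x1 - x2 mod 17 = 0^2 - 15 - 10 = 9
y3 = s (x1 - x3) - y1 mod 17 = 0 * (15 - 9) - 16 = 1

P + Q = (9, 1)


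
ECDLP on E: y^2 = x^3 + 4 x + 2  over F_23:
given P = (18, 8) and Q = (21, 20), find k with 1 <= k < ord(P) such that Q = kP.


Enumerate multiples of P until we hit Q = (21, 20):
  1P = (18, 8)
  2P = (5, 3)
  3P = (6, 9)
  4P = (3, 8)
  5P = (2, 15)
  6P = (4, 6)
  7P = (9, 13)
  8P = (0, 5)
  9P = (21, 3)
  10P = (20, 3)
  11P = (20, 20)
  12P = (21, 20)
Match found at i = 12.

k = 12


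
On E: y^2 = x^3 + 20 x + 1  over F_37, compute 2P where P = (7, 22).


Doubling: s = (3 x1^2 + a) / (2 y1)
s = (3*7^2 + 20) / (2*22) mod 37 = 8
x3 = s^2 - 2 x1 mod 37 = 8^2 - 2*7 = 13
y3 = s (x1 - x3) - y1 mod 37 = 8 * (7 - 13) - 22 = 4

2P = (13, 4)


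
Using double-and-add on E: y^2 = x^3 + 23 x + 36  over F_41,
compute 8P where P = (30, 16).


k = 8 = 1000_2 (binary, LSB first: 0001)
Double-and-add from P = (30, 16):
  bit 0 = 0: acc unchanged = O
  bit 1 = 0: acc unchanged = O
  bit 2 = 0: acc unchanged = O
  bit 3 = 1: acc = O + (24, 29) = (24, 29)

8P = (24, 29)


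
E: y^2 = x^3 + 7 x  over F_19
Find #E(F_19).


For each x in F_19, count y with y^2 = x^3 + 7 x + 0 mod 19:
  x = 0: RHS = 0, y in [0]  -> 1 point(s)
  x = 4: RHS = 16, y in [4, 15]  -> 2 point(s)
  x = 6: RHS = 11, y in [7, 12]  -> 2 point(s)
  x = 8: RHS = 17, y in [6, 13]  -> 2 point(s)
  x = 10: RHS = 6, y in [5, 14]  -> 2 point(s)
  x = 12: RHS = 7, y in [8, 11]  -> 2 point(s)
  x = 14: RHS = 11, y in [7, 12]  -> 2 point(s)
  x = 16: RHS = 9, y in [3, 16]  -> 2 point(s)
  x = 17: RHS = 16, y in [4, 15]  -> 2 point(s)
  x = 18: RHS = 11, y in [7, 12]  -> 2 point(s)
Affine points: 19. Add the point at infinity: total = 20.

#E(F_19) = 20


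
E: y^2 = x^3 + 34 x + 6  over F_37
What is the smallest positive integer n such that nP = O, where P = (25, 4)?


Compute successive multiples of P until we hit O:
  1P = (25, 4)
  2P = (20, 19)
  3P = (1, 35)
  4P = (18, 7)
  5P = (4, 24)
  6P = (35, 2)
  7P = (17, 24)
  8P = (29, 6)
  ... (continuing to 40P)
  40P = O

ord(P) = 40


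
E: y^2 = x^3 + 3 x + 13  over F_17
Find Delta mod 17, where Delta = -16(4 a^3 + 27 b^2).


4 a^3 + 27 b^2 = 4*3^3 + 27*13^2 = 108 + 4563 = 4671
Delta = -16 * (4671) = -74736
Delta mod 17 = 13

Delta = 13 (mod 17)


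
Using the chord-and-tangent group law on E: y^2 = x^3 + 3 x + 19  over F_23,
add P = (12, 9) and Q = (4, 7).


P != Q, so use the chord formula.
s = (y2 - y1) / (x2 - x1) = (21) / (15) mod 23 = 6
x3 = s^2 - x1 - x2 mod 23 = 6^2 - 12 - 4 = 20
y3 = s (x1 - x3) - y1 mod 23 = 6 * (12 - 20) - 9 = 12

P + Q = (20, 12)


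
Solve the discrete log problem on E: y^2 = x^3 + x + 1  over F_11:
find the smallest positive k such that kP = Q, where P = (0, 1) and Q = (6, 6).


Enumerate multiples of P until we hit Q = (6, 6):
  1P = (0, 1)
  2P = (3, 3)
  3P = (6, 6)
Match found at i = 3.

k = 3


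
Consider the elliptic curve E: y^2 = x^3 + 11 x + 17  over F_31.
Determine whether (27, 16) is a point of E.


Check whether y^2 = x^3 + 11 x + 17 (mod 31) for (x, y) = (27, 16).
LHS: y^2 = 16^2 mod 31 = 8
RHS: x^3 + 11 x + 17 = 27^3 + 11*27 + 17 mod 31 = 2
LHS != RHS

No, not on the curve


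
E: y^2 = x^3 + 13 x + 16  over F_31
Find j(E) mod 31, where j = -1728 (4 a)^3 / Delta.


Delta = -16(4 a^3 + 27 b^2) mod 31 = 24
-1728 * (4 a)^3 = -1728 * (4*13)^3 mod 31 = 29
j = 29 * 24^(-1) mod 31 = 18

j = 18 (mod 31)


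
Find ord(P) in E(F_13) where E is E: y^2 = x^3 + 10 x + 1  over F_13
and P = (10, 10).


Compute successive multiples of P until we hit O:
  1P = (10, 10)
  2P = (9, 12)
  3P = (11, 5)
  4P = (4, 12)
  5P = (2, 9)
  6P = (0, 1)
  7P = (12, 9)
  8P = (1, 5)
  ... (continuing to 19P)
  19P = O

ord(P) = 19


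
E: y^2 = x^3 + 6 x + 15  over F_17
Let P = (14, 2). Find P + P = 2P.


Doubling: s = (3 x1^2 + a) / (2 y1)
s = (3*14^2 + 6) / (2*2) mod 17 = 4
x3 = s^2 - 2 x1 mod 17 = 4^2 - 2*14 = 5
y3 = s (x1 - x3) - y1 mod 17 = 4 * (14 - 5) - 2 = 0

2P = (5, 0)


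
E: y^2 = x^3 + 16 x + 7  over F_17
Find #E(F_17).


For each x in F_17, count y with y^2 = x^3 + 16 x + 7 mod 17:
  x = 2: RHS = 13, y in [8, 9]  -> 2 point(s)
  x = 4: RHS = 16, y in [4, 13]  -> 2 point(s)
  x = 5: RHS = 8, y in [5, 12]  -> 2 point(s)
  x = 6: RHS = 13, y in [8, 9]  -> 2 point(s)
  x = 8: RHS = 1, y in [1, 16]  -> 2 point(s)
  x = 9: RHS = 13, y in [8, 9]  -> 2 point(s)
  x = 11: RHS = 1, y in [1, 16]  -> 2 point(s)
  x = 13: RHS = 15, y in [7, 10]  -> 2 point(s)
  x = 14: RHS = 0, y in [0]  -> 1 point(s)
  x = 15: RHS = 1, y in [1, 16]  -> 2 point(s)
Affine points: 19. Add the point at infinity: total = 20.

#E(F_17) = 20


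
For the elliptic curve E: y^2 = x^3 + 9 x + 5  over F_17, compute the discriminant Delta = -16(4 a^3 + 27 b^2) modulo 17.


4 a^3 + 27 b^2 = 4*9^3 + 27*5^2 = 2916 + 675 = 3591
Delta = -16 * (3591) = -57456
Delta mod 17 = 4

Delta = 4 (mod 17)


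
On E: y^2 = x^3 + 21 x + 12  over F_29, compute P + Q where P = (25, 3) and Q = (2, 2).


P != Q, so use the chord formula.
s = (y2 - y1) / (x2 - x1) = (28) / (6) mod 29 = 24
x3 = s^2 - x1 - x2 mod 29 = 24^2 - 25 - 2 = 27
y3 = s (x1 - x3) - y1 mod 29 = 24 * (25 - 27) - 3 = 7

P + Q = (27, 7)


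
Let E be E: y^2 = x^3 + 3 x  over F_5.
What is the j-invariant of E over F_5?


Delta = -16(4 a^3 + 27 b^2) mod 5 = 2
-1728 * (4 a)^3 = -1728 * (4*3)^3 mod 5 = 1
j = 1 * 2^(-1) mod 5 = 3

j = 3 (mod 5)


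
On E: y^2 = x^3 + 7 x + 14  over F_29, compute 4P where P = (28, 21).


k = 4 = 100_2 (binary, LSB first: 001)
Double-and-add from P = (28, 21):
  bit 0 = 0: acc unchanged = O
  bit 1 = 0: acc unchanged = O
  bit 2 = 1: acc = O + (12, 17) = (12, 17)

4P = (12, 17)


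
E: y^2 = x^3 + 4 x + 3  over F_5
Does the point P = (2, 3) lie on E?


Check whether y^2 = x^3 + 4 x + 3 (mod 5) for (x, y) = (2, 3).
LHS: y^2 = 3^2 mod 5 = 4
RHS: x^3 + 4 x + 3 = 2^3 + 4*2 + 3 mod 5 = 4
LHS = RHS

Yes, on the curve


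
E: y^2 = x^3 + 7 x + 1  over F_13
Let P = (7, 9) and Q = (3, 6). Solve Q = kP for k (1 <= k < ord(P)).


Enumerate multiples of P until we hit Q = (3, 6):
  1P = (7, 9)
  2P = (8, 7)
  3P = (2, 7)
  4P = (0, 12)
  5P = (3, 6)
Match found at i = 5.

k = 5


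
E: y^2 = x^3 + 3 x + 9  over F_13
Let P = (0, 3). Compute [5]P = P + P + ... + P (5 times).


k = 5 = 101_2 (binary, LSB first: 101)
Double-and-add from P = (0, 3):
  bit 0 = 1: acc = O + (0, 3) = (0, 3)
  bit 1 = 0: acc unchanged = (0, 3)
  bit 2 = 1: acc = (0, 3) + (2, 6) = (10, 8)

5P = (10, 8)


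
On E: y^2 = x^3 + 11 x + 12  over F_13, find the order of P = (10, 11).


Compute successive multiples of P until we hit O:
  1P = (10, 11)
  2P = (2, 4)
  3P = (4, 4)
  4P = (0, 5)
  5P = (7, 9)
  6P = (8, 12)
  7P = (5, 6)
  8P = (12, 0)
  ... (continuing to 16P)
  16P = O

ord(P) = 16


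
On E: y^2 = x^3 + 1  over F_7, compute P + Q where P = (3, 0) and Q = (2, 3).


P != Q, so use the chord formula.
s = (y2 - y1) / (x2 - x1) = (3) / (6) mod 7 = 4
x3 = s^2 - x1 - x2 mod 7 = 4^2 - 3 - 2 = 4
y3 = s (x1 - x3) - y1 mod 7 = 4 * (3 - 4) - 0 = 3

P + Q = (4, 3)


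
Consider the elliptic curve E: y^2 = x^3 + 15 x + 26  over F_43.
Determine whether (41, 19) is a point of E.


Check whether y^2 = x^3 + 15 x + 26 (mod 43) for (x, y) = (41, 19).
LHS: y^2 = 19^2 mod 43 = 17
RHS: x^3 + 15 x + 26 = 41^3 + 15*41 + 26 mod 43 = 31
LHS != RHS

No, not on the curve


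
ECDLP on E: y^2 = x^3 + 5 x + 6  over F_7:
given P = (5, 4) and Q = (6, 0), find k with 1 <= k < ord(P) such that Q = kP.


Enumerate multiples of P until we hit Q = (6, 0):
  1P = (5, 4)
  2P = (6, 0)
Match found at i = 2.

k = 2


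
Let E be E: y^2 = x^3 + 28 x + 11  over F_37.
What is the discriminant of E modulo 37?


4 a^3 + 27 b^2 = 4*28^3 + 27*11^2 = 87808 + 3267 = 91075
Delta = -16 * (91075) = -1457200
Delta mod 37 = 8

Delta = 8 (mod 37)


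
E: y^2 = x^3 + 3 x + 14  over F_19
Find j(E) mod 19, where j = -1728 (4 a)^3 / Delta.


Delta = -16(4 a^3 + 27 b^2) mod 19 = 12
-1728 * (4 a)^3 = -1728 * (4*3)^3 mod 19 = 18
j = 18 * 12^(-1) mod 19 = 11

j = 11 (mod 19)


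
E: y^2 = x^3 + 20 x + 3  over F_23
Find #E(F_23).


For each x in F_23, count y with y^2 = x^3 + 20 x + 3 mod 23:
  x = 0: RHS = 3, y in [7, 16]  -> 2 point(s)
  x = 1: RHS = 1, y in [1, 22]  -> 2 point(s)
  x = 4: RHS = 9, y in [3, 20]  -> 2 point(s)
  x = 7: RHS = 3, y in [7, 16]  -> 2 point(s)
  x = 8: RHS = 8, y in [10, 13]  -> 2 point(s)
  x = 11: RHS = 13, y in [6, 17]  -> 2 point(s)
  x = 12: RHS = 16, y in [4, 19]  -> 2 point(s)
  x = 16: RHS = 3, y in [7, 16]  -> 2 point(s)
  x = 17: RHS = 12, y in [9, 14]  -> 2 point(s)
  x = 18: RHS = 8, y in [10, 13]  -> 2 point(s)
  x = 20: RHS = 8, y in [10, 13]  -> 2 point(s)
  x = 21: RHS = 1, y in [1, 22]  -> 2 point(s)
Affine points: 24. Add the point at infinity: total = 25.

#E(F_23) = 25


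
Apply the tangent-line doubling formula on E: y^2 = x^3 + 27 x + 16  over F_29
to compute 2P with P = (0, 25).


Doubling: s = (3 x1^2 + a) / (2 y1)
s = (3*0^2 + 27) / (2*25) mod 29 = 22
x3 = s^2 - 2 x1 mod 29 = 22^2 - 2*0 = 20
y3 = s (x1 - x3) - y1 mod 29 = 22 * (0 - 20) - 25 = 28

2P = (20, 28)


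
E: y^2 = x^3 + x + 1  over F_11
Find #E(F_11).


For each x in F_11, count y with y^2 = x^3 + 1 x + 1 mod 11:
  x = 0: RHS = 1, y in [1, 10]  -> 2 point(s)
  x = 1: RHS = 3, y in [5, 6]  -> 2 point(s)
  x = 2: RHS = 0, y in [0]  -> 1 point(s)
  x = 3: RHS = 9, y in [3, 8]  -> 2 point(s)
  x = 4: RHS = 3, y in [5, 6]  -> 2 point(s)
  x = 6: RHS = 3, y in [5, 6]  -> 2 point(s)
  x = 8: RHS = 4, y in [2, 9]  -> 2 point(s)
Affine points: 13. Add the point at infinity: total = 14.

#E(F_11) = 14


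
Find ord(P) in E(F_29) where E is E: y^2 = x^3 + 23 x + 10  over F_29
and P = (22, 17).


Compute successive multiples of P until we hit O:
  1P = (22, 17)
  2P = (10, 14)
  3P = (17, 6)
  4P = (25, 17)
  5P = (11, 12)
  6P = (1, 11)
  7P = (12, 19)
  8P = (2, 8)
  ... (continuing to 23P)
  23P = O

ord(P) = 23


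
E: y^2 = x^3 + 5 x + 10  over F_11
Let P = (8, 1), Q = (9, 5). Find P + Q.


P != Q, so use the chord formula.
s = (y2 - y1) / (x2 - x1) = (4) / (1) mod 11 = 4
x3 = s^2 - x1 - x2 mod 11 = 4^2 - 8 - 9 = 10
y3 = s (x1 - x3) - y1 mod 11 = 4 * (8 - 10) - 1 = 2

P + Q = (10, 2)


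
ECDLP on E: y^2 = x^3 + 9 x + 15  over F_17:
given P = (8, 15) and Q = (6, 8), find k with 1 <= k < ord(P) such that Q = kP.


Enumerate multiples of P until we hit Q = (6, 8):
  1P = (8, 15)
  2P = (9, 14)
  3P = (1, 12)
  4P = (12, 10)
  5P = (6, 8)
Match found at i = 5.

k = 5


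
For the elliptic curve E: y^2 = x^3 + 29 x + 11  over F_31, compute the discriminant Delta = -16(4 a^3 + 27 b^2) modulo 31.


4 a^3 + 27 b^2 = 4*29^3 + 27*11^2 = 97556 + 3267 = 100823
Delta = -16 * (100823) = -1613168
Delta mod 31 = 10

Delta = 10 (mod 31)


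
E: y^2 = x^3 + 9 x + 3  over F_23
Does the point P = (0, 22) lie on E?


Check whether y^2 = x^3 + 9 x + 3 (mod 23) for (x, y) = (0, 22).
LHS: y^2 = 22^2 mod 23 = 1
RHS: x^3 + 9 x + 3 = 0^3 + 9*0 + 3 mod 23 = 3
LHS != RHS

No, not on the curve


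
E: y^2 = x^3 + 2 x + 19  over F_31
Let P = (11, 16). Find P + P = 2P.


Doubling: s = (3 x1^2 + a) / (2 y1)
s = (3*11^2 + 2) / (2*16) mod 31 = 24
x3 = s^2 - 2 x1 mod 31 = 24^2 - 2*11 = 27
y3 = s (x1 - x3) - y1 mod 31 = 24 * (11 - 27) - 16 = 3

2P = (27, 3)


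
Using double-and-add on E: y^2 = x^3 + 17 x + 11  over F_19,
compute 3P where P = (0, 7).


k = 3 = 11_2 (binary, LSB first: 11)
Double-and-add from P = (0, 7):
  bit 0 = 1: acc = O + (0, 7) = (0, 7)
  bit 1 = 1: acc = (0, 7) + (7, 13) = (17, 11)

3P = (17, 11)


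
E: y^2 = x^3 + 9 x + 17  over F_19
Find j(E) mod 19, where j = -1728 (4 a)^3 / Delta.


Delta = -16(4 a^3 + 27 b^2) mod 19 = 9
-1728 * (4 a)^3 = -1728 * (4*9)^3 mod 19 = 11
j = 11 * 9^(-1) mod 19 = 16

j = 16 (mod 19)


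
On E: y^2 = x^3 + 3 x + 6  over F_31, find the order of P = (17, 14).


Compute successive multiples of P until we hit O:
  1P = (17, 14)
  2P = (25, 12)
  3P = (22, 26)
  4P = (30, 23)
  5P = (23, 20)
  6P = (23, 11)
  7P = (30, 8)
  8P = (22, 5)
  ... (continuing to 11P)
  11P = O

ord(P) = 11


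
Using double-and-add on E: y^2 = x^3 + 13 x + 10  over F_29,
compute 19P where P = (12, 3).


k = 19 = 10011_2 (binary, LSB first: 11001)
Double-and-add from P = (12, 3):
  bit 0 = 1: acc = O + (12, 3) = (12, 3)
  bit 1 = 1: acc = (12, 3) + (11, 18) = (28, 5)
  bit 2 = 0: acc unchanged = (28, 5)
  bit 3 = 0: acc unchanged = (28, 5)
  bit 4 = 1: acc = (28, 5) + (14, 23) = (7, 26)

19P = (7, 26)


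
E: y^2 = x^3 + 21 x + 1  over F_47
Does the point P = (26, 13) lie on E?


Check whether y^2 = x^3 + 21 x + 1 (mod 47) for (x, y) = (26, 13).
LHS: y^2 = 13^2 mod 47 = 28
RHS: x^3 + 21 x + 1 = 26^3 + 21*26 + 1 mod 47 = 28
LHS = RHS

Yes, on the curve


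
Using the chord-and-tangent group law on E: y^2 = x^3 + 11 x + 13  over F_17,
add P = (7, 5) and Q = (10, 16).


P != Q, so use the chord formula.
s = (y2 - y1) / (x2 - x1) = (11) / (3) mod 17 = 15
x3 = s^2 - x1 - x2 mod 17 = 15^2 - 7 - 10 = 4
y3 = s (x1 - x3) - y1 mod 17 = 15 * (7 - 4) - 5 = 6

P + Q = (4, 6)


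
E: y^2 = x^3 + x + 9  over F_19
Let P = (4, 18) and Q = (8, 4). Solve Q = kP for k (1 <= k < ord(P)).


Enumerate multiples of P until we hit Q = (8, 4):
  1P = (4, 18)
  2P = (8, 4)
Match found at i = 2.

k = 2


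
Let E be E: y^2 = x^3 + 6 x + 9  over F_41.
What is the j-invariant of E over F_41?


Delta = -16(4 a^3 + 27 b^2) mod 41 = 15
-1728 * (4 a)^3 = -1728 * (4*6)^3 mod 41 = 40
j = 40 * 15^(-1) mod 41 = 30

j = 30 (mod 41)


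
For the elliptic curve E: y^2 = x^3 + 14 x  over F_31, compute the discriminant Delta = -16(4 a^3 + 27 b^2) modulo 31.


4 a^3 + 27 b^2 = 4*14^3 + 27*0^2 = 10976 + 0 = 10976
Delta = -16 * (10976) = -175616
Delta mod 31 = 30

Delta = 30 (mod 31)


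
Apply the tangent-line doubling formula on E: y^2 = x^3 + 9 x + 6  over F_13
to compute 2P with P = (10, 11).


Doubling: s = (3 x1^2 + a) / (2 y1)
s = (3*10^2 + 9) / (2*11) mod 13 = 4
x3 = s^2 - 2 x1 mod 13 = 4^2 - 2*10 = 9
y3 = s (x1 - x3) - y1 mod 13 = 4 * (10 - 9) - 11 = 6

2P = (9, 6)


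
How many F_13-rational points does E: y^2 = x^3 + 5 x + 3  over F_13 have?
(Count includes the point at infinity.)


For each x in F_13, count y with y^2 = x^3 + 5 x + 3 mod 13:
  x = 0: RHS = 3, y in [4, 9]  -> 2 point(s)
  x = 1: RHS = 9, y in [3, 10]  -> 2 point(s)
  x = 4: RHS = 9, y in [3, 10]  -> 2 point(s)
  x = 5: RHS = 10, y in [6, 7]  -> 2 point(s)
  x = 7: RHS = 4, y in [2, 11]  -> 2 point(s)
  x = 8: RHS = 9, y in [3, 10]  -> 2 point(s)
  x = 9: RHS = 10, y in [6, 7]  -> 2 point(s)
  x = 10: RHS = 0, y in [0]  -> 1 point(s)
  x = 12: RHS = 10, y in [6, 7]  -> 2 point(s)
Affine points: 17. Add the point at infinity: total = 18.

#E(F_13) = 18


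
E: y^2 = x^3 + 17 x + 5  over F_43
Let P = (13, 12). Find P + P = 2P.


Doubling: s = (3 x1^2 + a) / (2 y1)
s = (3*13^2 + 17) / (2*12) mod 43 = 29
x3 = s^2 - 2 x1 mod 43 = 29^2 - 2*13 = 41
y3 = s (x1 - x3) - y1 mod 43 = 29 * (13 - 41) - 12 = 36

2P = (41, 36)


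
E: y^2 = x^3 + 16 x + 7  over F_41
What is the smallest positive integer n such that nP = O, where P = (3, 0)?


Compute successive multiples of P until we hit O:
  1P = (3, 0)
  2P = O

ord(P) = 2


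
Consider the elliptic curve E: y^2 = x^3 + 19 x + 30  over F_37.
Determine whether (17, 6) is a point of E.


Check whether y^2 = x^3 + 19 x + 30 (mod 37) for (x, y) = (17, 6).
LHS: y^2 = 6^2 mod 37 = 36
RHS: x^3 + 19 x + 30 = 17^3 + 19*17 + 30 mod 37 = 12
LHS != RHS

No, not on the curve


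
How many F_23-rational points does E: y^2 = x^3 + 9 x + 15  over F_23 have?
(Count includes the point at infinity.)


For each x in F_23, count y with y^2 = x^3 + 9 x + 15 mod 23:
  x = 1: RHS = 2, y in [5, 18]  -> 2 point(s)
  x = 2: RHS = 18, y in [8, 15]  -> 2 point(s)
  x = 3: RHS = 0, y in [0]  -> 1 point(s)
  x = 4: RHS = 0, y in [0]  -> 1 point(s)
  x = 5: RHS = 1, y in [1, 22]  -> 2 point(s)
  x = 6: RHS = 9, y in [3, 20]  -> 2 point(s)
  x = 8: RHS = 1, y in [1, 22]  -> 2 point(s)
  x = 10: RHS = 1, y in [1, 22]  -> 2 point(s)
  x = 13: RHS = 6, y in [11, 12]  -> 2 point(s)
  x = 15: RHS = 6, y in [11, 12]  -> 2 point(s)
  x = 16: RHS = 0, y in [0]  -> 1 point(s)
  x = 18: RHS = 6, y in [11, 12]  -> 2 point(s)
  x = 21: RHS = 12, y in [9, 14]  -> 2 point(s)
Affine points: 23. Add the point at infinity: total = 24.

#E(F_23) = 24


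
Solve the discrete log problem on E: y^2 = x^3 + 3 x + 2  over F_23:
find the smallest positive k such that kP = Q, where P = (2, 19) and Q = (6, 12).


Enumerate multiples of P until we hit Q = (6, 12):
  1P = (2, 19)
  2P = (20, 9)
  3P = (5, 21)
  4P = (19, 8)
  5P = (6, 12)
Match found at i = 5.

k = 5


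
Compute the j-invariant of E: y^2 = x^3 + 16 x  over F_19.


Delta = -16(4 a^3 + 27 b^2) mod 19 = 18
-1728 * (4 a)^3 = -1728 * (4*16)^3 mod 19 = 1
j = 1 * 18^(-1) mod 19 = 18

j = 18 (mod 19)


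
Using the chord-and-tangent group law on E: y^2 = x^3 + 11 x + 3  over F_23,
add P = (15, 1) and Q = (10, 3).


P != Q, so use the chord formula.
s = (y2 - y1) / (x2 - x1) = (2) / (18) mod 23 = 18
x3 = s^2 - x1 - x2 mod 23 = 18^2 - 15 - 10 = 0
y3 = s (x1 - x3) - y1 mod 23 = 18 * (15 - 0) - 1 = 16

P + Q = (0, 16)


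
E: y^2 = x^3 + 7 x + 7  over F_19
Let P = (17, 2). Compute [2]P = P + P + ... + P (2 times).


k = 2 = 10_2 (binary, LSB first: 01)
Double-and-add from P = (17, 2):
  bit 0 = 0: acc unchanged = O
  bit 1 = 1: acc = O + (4, 17) = (4, 17)

2P = (4, 17)


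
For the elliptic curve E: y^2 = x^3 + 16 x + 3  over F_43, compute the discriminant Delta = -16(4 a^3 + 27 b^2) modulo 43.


4 a^3 + 27 b^2 = 4*16^3 + 27*3^2 = 16384 + 243 = 16627
Delta = -16 * (16627) = -266032
Delta mod 43 = 9

Delta = 9 (mod 43)


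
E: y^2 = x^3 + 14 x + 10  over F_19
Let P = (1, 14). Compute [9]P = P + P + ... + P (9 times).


k = 9 = 1001_2 (binary, LSB first: 1001)
Double-and-add from P = (1, 14):
  bit 0 = 1: acc = O + (1, 14) = (1, 14)
  bit 1 = 0: acc unchanged = (1, 14)
  bit 2 = 0: acc unchanged = (1, 14)
  bit 3 = 1: acc = (1, 14) + (4, 4) = (4, 15)

9P = (4, 15)


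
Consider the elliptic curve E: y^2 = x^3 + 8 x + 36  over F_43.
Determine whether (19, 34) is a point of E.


Check whether y^2 = x^3 + 8 x + 36 (mod 43) for (x, y) = (19, 34).
LHS: y^2 = 34^2 mod 43 = 38
RHS: x^3 + 8 x + 36 = 19^3 + 8*19 + 36 mod 43 = 38
LHS = RHS

Yes, on the curve


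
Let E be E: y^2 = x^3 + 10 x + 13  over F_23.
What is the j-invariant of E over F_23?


Delta = -16(4 a^3 + 27 b^2) mod 23 = 3
-1728 * (4 a)^3 = -1728 * (4*10)^3 mod 23 = 4
j = 4 * 3^(-1) mod 23 = 9

j = 9 (mod 23)


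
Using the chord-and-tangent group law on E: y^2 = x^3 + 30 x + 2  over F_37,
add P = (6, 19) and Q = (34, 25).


P != Q, so use the chord formula.
s = (y2 - y1) / (x2 - x1) = (6) / (28) mod 37 = 24
x3 = s^2 - x1 - x2 mod 37 = 24^2 - 6 - 34 = 18
y3 = s (x1 - x3) - y1 mod 37 = 24 * (6 - 18) - 19 = 26

P + Q = (18, 26)


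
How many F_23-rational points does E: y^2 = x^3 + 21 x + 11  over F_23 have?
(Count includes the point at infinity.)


For each x in F_23, count y with y^2 = x^3 + 21 x + 11 mod 23:
  x = 3: RHS = 9, y in [3, 20]  -> 2 point(s)
  x = 6: RHS = 8, y in [10, 13]  -> 2 point(s)
  x = 7: RHS = 18, y in [8, 15]  -> 2 point(s)
  x = 8: RHS = 1, y in [1, 22]  -> 2 point(s)
  x = 9: RHS = 9, y in [3, 20]  -> 2 point(s)
  x = 10: RHS = 2, y in [5, 18]  -> 2 point(s)
  x = 11: RHS = 9, y in [3, 20]  -> 2 point(s)
  x = 12: RHS = 13, y in [6, 17]  -> 2 point(s)
  x = 14: RHS = 13, y in [6, 17]  -> 2 point(s)
  x = 16: RHS = 4, y in [2, 21]  -> 2 point(s)
  x = 19: RHS = 1, y in [1, 22]  -> 2 point(s)
  x = 20: RHS = 13, y in [6, 17]  -> 2 point(s)
  x = 22: RHS = 12, y in [9, 14]  -> 2 point(s)
Affine points: 26. Add the point at infinity: total = 27.

#E(F_23) = 27


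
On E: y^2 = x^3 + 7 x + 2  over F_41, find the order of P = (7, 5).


Compute successive multiples of P until we hit O:
  1P = (7, 5)
  2P = (28, 16)
  3P = (39, 29)
  4P = (34, 26)
  5P = (33, 34)
  6P = (0, 17)
  7P = (11, 37)
  8P = (5, 11)
  ... (continuing to 39P)
  39P = O

ord(P) = 39


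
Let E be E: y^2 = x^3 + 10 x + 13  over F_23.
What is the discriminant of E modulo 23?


4 a^3 + 27 b^2 = 4*10^3 + 27*13^2 = 4000 + 4563 = 8563
Delta = -16 * (8563) = -137008
Delta mod 23 = 3

Delta = 3 (mod 23)


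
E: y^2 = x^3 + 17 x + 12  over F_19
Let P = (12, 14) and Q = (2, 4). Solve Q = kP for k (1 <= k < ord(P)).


Enumerate multiples of P until we hit Q = (2, 4):
  1P = (12, 14)
  2P = (1, 7)
  3P = (13, 13)
  4P = (14, 7)
  5P = (10, 17)
  6P = (4, 12)
  7P = (9, 1)
  8P = (2, 4)
Match found at i = 8.

k = 8


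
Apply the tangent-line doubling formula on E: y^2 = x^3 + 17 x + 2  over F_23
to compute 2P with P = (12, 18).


Doubling: s = (3 x1^2 + a) / (2 y1)
s = (3*12^2 + 17) / (2*18) mod 23 = 8
x3 = s^2 - 2 x1 mod 23 = 8^2 - 2*12 = 17
y3 = s (x1 - x3) - y1 mod 23 = 8 * (12 - 17) - 18 = 11

2P = (17, 11)


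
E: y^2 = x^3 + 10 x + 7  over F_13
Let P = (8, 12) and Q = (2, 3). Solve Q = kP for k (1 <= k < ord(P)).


Enumerate multiples of P until we hit Q = (2, 3):
  1P = (8, 12)
  2P = (6, 7)
  3P = (2, 3)
Match found at i = 3.

k = 3


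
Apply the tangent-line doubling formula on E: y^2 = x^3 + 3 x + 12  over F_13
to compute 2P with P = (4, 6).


Doubling: s = (3 x1^2 + a) / (2 y1)
s = (3*4^2 + 3) / (2*6) mod 13 = 1
x3 = s^2 - 2 x1 mod 13 = 1^2 - 2*4 = 6
y3 = s (x1 - x3) - y1 mod 13 = 1 * (4 - 6) - 6 = 5

2P = (6, 5)


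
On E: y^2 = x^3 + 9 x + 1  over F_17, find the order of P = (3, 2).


Compute successive multiples of P until we hit O:
  1P = (3, 2)
  2P = (7, 13)
  3P = (5, 1)
  4P = (5, 16)
  5P = (7, 4)
  6P = (3, 15)
  7P = O

ord(P) = 7


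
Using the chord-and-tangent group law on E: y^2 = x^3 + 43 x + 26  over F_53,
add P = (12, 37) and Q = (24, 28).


P != Q, so use the chord formula.
s = (y2 - y1) / (x2 - x1) = (44) / (12) mod 53 = 39
x3 = s^2 - x1 - x2 mod 53 = 39^2 - 12 - 24 = 1
y3 = s (x1 - x3) - y1 mod 53 = 39 * (12 - 1) - 37 = 21

P + Q = (1, 21)


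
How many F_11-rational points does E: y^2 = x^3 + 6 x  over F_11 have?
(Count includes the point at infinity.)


For each x in F_11, count y with y^2 = x^3 + 6 x + 0 mod 11:
  x = 0: RHS = 0, y in [0]  -> 1 point(s)
  x = 2: RHS = 9, y in [3, 8]  -> 2 point(s)
  x = 3: RHS = 1, y in [1, 10]  -> 2 point(s)
  x = 4: RHS = 0, y in [0]  -> 1 point(s)
  x = 5: RHS = 1, y in [1, 10]  -> 2 point(s)
  x = 7: RHS = 0, y in [0]  -> 1 point(s)
  x = 10: RHS = 4, y in [2, 9]  -> 2 point(s)
Affine points: 11. Add the point at infinity: total = 12.

#E(F_11) = 12


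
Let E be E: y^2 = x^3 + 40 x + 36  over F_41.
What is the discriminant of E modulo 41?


4 a^3 + 27 b^2 = 4*40^3 + 27*36^2 = 256000 + 34992 = 290992
Delta = -16 * (290992) = -4655872
Delta mod 41 = 6

Delta = 6 (mod 41)


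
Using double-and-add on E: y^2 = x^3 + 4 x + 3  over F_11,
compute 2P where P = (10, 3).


k = 2 = 10_2 (binary, LSB first: 01)
Double-and-add from P = (10, 3):
  bit 0 = 0: acc unchanged = O
  bit 1 = 1: acc = O + (0, 5) = (0, 5)

2P = (0, 5)


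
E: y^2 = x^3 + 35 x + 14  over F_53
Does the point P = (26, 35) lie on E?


Check whether y^2 = x^3 + 35 x + 14 (mod 53) for (x, y) = (26, 35).
LHS: y^2 = 35^2 mod 53 = 6
RHS: x^3 + 35 x + 14 = 26^3 + 35*26 + 14 mod 53 = 3
LHS != RHS

No, not on the curve


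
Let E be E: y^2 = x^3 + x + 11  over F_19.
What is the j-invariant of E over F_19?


Delta = -16(4 a^3 + 27 b^2) mod 19 = 9
-1728 * (4 a)^3 = -1728 * (4*1)^3 mod 19 = 7
j = 7 * 9^(-1) mod 19 = 5

j = 5 (mod 19)


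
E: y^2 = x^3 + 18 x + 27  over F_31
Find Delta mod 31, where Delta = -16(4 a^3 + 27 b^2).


4 a^3 + 27 b^2 = 4*18^3 + 27*27^2 = 23328 + 19683 = 43011
Delta = -16 * (43011) = -688176
Delta mod 31 = 24

Delta = 24 (mod 31)


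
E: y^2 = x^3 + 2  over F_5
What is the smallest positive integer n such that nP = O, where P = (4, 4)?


Compute successive multiples of P until we hit O:
  1P = (4, 4)
  2P = (3, 2)
  3P = (2, 0)
  4P = (3, 3)
  5P = (4, 1)
  6P = O

ord(P) = 6


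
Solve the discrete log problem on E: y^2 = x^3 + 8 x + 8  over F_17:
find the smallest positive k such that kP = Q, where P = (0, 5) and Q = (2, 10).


Enumerate multiples of P until we hit Q = (2, 10):
  1P = (0, 5)
  2P = (2, 7)
  3P = (16, 13)
  4P = (14, 5)
  5P = (3, 12)
  6P = (10, 0)
  7P = (3, 5)
  8P = (14, 12)
  9P = (16, 4)
  10P = (2, 10)
Match found at i = 10.

k = 10


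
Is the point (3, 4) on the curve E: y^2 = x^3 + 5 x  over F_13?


Check whether y^2 = x^3 + 5 x + 0 (mod 13) for (x, y) = (3, 4).
LHS: y^2 = 4^2 mod 13 = 3
RHS: x^3 + 5 x + 0 = 3^3 + 5*3 + 0 mod 13 = 3
LHS = RHS

Yes, on the curve


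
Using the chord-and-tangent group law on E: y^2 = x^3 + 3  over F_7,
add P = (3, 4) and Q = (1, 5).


P != Q, so use the chord formula.
s = (y2 - y1) / (x2 - x1) = (1) / (5) mod 7 = 3
x3 = s^2 - x1 - x2 mod 7 = 3^2 - 3 - 1 = 5
y3 = s (x1 - x3) - y1 mod 7 = 3 * (3 - 5) - 4 = 4

P + Q = (5, 4)


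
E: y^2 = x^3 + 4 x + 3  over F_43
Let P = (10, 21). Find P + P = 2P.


Doubling: s = (3 x1^2 + a) / (2 y1)
s = (3*10^2 + 4) / (2*21) mod 43 = 40
x3 = s^2 - 2 x1 mod 43 = 40^2 - 2*10 = 32
y3 = s (x1 - x3) - y1 mod 43 = 40 * (10 - 32) - 21 = 2

2P = (32, 2)


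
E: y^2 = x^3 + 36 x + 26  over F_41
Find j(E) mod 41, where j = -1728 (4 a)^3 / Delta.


Delta = -16(4 a^3 + 27 b^2) mod 41 = 16
-1728 * (4 a)^3 = -1728 * (4*36)^3 mod 41 = 30
j = 30 * 16^(-1) mod 41 = 7

j = 7 (mod 41)


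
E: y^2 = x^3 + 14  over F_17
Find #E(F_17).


For each x in F_17, count y with y^2 = x^3 + 0 x + 14 mod 17:
  x = 1: RHS = 15, y in [7, 10]  -> 2 point(s)
  x = 6: RHS = 9, y in [3, 14]  -> 2 point(s)
  x = 7: RHS = 0, y in [0]  -> 1 point(s)
  x = 8: RHS = 16, y in [4, 13]  -> 2 point(s)
  x = 11: RHS = 2, y in [6, 11]  -> 2 point(s)
  x = 12: RHS = 8, y in [5, 12]  -> 2 point(s)
  x = 13: RHS = 1, y in [1, 16]  -> 2 point(s)
  x = 14: RHS = 4, y in [2, 15]  -> 2 point(s)
  x = 16: RHS = 13, y in [8, 9]  -> 2 point(s)
Affine points: 17. Add the point at infinity: total = 18.

#E(F_17) = 18


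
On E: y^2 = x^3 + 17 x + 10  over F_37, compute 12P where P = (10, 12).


k = 12 = 1100_2 (binary, LSB first: 0011)
Double-and-add from P = (10, 12):
  bit 0 = 0: acc unchanged = O
  bit 1 = 0: acc unchanged = O
  bit 2 = 1: acc = O + (28, 33) = (28, 33)
  bit 3 = 1: acc = (28, 33) + (29, 18) = (20, 32)

12P = (20, 32)


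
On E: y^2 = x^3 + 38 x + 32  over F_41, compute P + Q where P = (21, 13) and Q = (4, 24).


P != Q, so use the chord formula.
s = (y2 - y1) / (x2 - x1) = (11) / (24) mod 41 = 9
x3 = s^2 - x1 - x2 mod 41 = 9^2 - 21 - 4 = 15
y3 = s (x1 - x3) - y1 mod 41 = 9 * (21 - 15) - 13 = 0

P + Q = (15, 0)


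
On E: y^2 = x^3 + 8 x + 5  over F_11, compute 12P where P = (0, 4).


k = 12 = 1100_2 (binary, LSB first: 0011)
Double-and-add from P = (0, 4):
  bit 0 = 0: acc unchanged = O
  bit 1 = 0: acc unchanged = O
  bit 2 = 1: acc = O + (9, 5) = (9, 5)
  bit 3 = 1: acc = (9, 5) + (8, 8) = (3, 10)

12P = (3, 10)


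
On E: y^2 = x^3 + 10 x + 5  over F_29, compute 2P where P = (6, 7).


Doubling: s = (3 x1^2 + a) / (2 y1)
s = (3*6^2 + 10) / (2*7) mod 29 = 25
x3 = s^2 - 2 x1 mod 29 = 25^2 - 2*6 = 4
y3 = s (x1 - x3) - y1 mod 29 = 25 * (6 - 4) - 7 = 14

2P = (4, 14)


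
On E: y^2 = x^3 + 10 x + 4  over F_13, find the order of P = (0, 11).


Compute successive multiples of P until we hit O:
  1P = (0, 11)
  2P = (3, 3)
  3P = (7, 12)
  4P = (10, 8)
  5P = (4, 11)
  6P = (9, 2)
  7P = (5, 7)
  8P = (5, 6)
  ... (continuing to 15P)
  15P = O

ord(P) = 15


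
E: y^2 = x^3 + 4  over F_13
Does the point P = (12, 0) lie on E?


Check whether y^2 = x^3 + 0 x + 4 (mod 13) for (x, y) = (12, 0).
LHS: y^2 = 0^2 mod 13 = 0
RHS: x^3 + 0 x + 4 = 12^3 + 0*12 + 4 mod 13 = 3
LHS != RHS

No, not on the curve


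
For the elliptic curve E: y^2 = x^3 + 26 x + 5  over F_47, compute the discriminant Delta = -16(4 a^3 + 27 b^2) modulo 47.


4 a^3 + 27 b^2 = 4*26^3 + 27*5^2 = 70304 + 675 = 70979
Delta = -16 * (70979) = -1135664
Delta mod 47 = 44

Delta = 44 (mod 47)


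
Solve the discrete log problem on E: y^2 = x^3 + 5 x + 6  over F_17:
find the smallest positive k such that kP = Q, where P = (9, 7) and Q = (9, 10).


Enumerate multiples of P until we hit Q = (9, 10):
  1P = (9, 7)
  2P = (12, 3)
  3P = (11, 7)
  4P = (14, 10)
  5P = (10, 6)
  6P = (16, 0)
  7P = (10, 11)
  8P = (14, 7)
  9P = (11, 10)
  10P = (12, 14)
  11P = (9, 10)
Match found at i = 11.

k = 11


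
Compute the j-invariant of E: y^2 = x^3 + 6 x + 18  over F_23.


Delta = -16(4 a^3 + 27 b^2) mod 23 = 9
-1728 * (4 a)^3 = -1728 * (4*6)^3 mod 23 = 20
j = 20 * 9^(-1) mod 23 = 15

j = 15 (mod 23)


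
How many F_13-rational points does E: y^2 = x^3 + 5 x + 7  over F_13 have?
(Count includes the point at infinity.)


For each x in F_13, count y with y^2 = x^3 + 5 x + 7 mod 13:
  x = 1: RHS = 0, y in [0]  -> 1 point(s)
  x = 2: RHS = 12, y in [5, 8]  -> 2 point(s)
  x = 3: RHS = 10, y in [6, 7]  -> 2 point(s)
  x = 4: RHS = 0, y in [0]  -> 1 point(s)
  x = 5: RHS = 1, y in [1, 12]  -> 2 point(s)
  x = 8: RHS = 0, y in [0]  -> 1 point(s)
  x = 9: RHS = 1, y in [1, 12]  -> 2 point(s)
  x = 10: RHS = 4, y in [2, 11]  -> 2 point(s)
  x = 12: RHS = 1, y in [1, 12]  -> 2 point(s)
Affine points: 15. Add the point at infinity: total = 16.

#E(F_13) = 16


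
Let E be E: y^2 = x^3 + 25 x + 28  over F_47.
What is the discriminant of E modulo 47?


4 a^3 + 27 b^2 = 4*25^3 + 27*28^2 = 62500 + 21168 = 83668
Delta = -16 * (83668) = -1338688
Delta mod 47 = 13

Delta = 13 (mod 47)


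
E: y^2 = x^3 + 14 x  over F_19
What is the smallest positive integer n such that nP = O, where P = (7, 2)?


Compute successive multiples of P until we hit O:
  1P = (7, 2)
  2P = (16, 11)
  3P = (16, 8)
  4P = (7, 17)
  5P = O

ord(P) = 5


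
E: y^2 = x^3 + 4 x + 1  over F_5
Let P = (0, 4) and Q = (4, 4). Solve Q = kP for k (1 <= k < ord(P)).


Enumerate multiples of P until we hit Q = (4, 4):
  1P = (0, 4)
  2P = (4, 4)
Match found at i = 2.

k = 2


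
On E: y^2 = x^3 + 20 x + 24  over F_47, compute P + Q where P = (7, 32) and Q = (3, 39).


P != Q, so use the chord formula.
s = (y2 - y1) / (x2 - x1) = (7) / (43) mod 47 = 10
x3 = s^2 - x1 - x2 mod 47 = 10^2 - 7 - 3 = 43
y3 = s (x1 - x3) - y1 mod 47 = 10 * (7 - 43) - 32 = 31

P + Q = (43, 31)


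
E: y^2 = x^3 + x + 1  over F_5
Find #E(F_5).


For each x in F_5, count y with y^2 = x^3 + 1 x + 1 mod 5:
  x = 0: RHS = 1, y in [1, 4]  -> 2 point(s)
  x = 2: RHS = 1, y in [1, 4]  -> 2 point(s)
  x = 3: RHS = 1, y in [1, 4]  -> 2 point(s)
  x = 4: RHS = 4, y in [2, 3]  -> 2 point(s)
Affine points: 8. Add the point at infinity: total = 9.

#E(F_5) = 9


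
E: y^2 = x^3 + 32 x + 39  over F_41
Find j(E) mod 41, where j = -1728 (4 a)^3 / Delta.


Delta = -16(4 a^3 + 27 b^2) mod 41 = 33
-1728 * (4 a)^3 = -1728 * (4*32)^3 mod 41 = 29
j = 29 * 33^(-1) mod 41 = 22

j = 22 (mod 41)


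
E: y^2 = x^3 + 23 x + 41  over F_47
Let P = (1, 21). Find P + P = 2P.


Doubling: s = (3 x1^2 + a) / (2 y1)
s = (3*1^2 + 23) / (2*21) mod 47 = 23
x3 = s^2 - 2 x1 mod 47 = 23^2 - 2*1 = 10
y3 = s (x1 - x3) - y1 mod 47 = 23 * (1 - 10) - 21 = 7

2P = (10, 7)


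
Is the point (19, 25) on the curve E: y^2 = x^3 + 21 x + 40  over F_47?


Check whether y^2 = x^3 + 21 x + 40 (mod 47) for (x, y) = (19, 25).
LHS: y^2 = 25^2 mod 47 = 14
RHS: x^3 + 21 x + 40 = 19^3 + 21*19 + 40 mod 47 = 13
LHS != RHS

No, not on the curve


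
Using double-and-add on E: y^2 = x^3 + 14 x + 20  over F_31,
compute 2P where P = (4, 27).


k = 2 = 10_2 (binary, LSB first: 01)
Double-and-add from P = (4, 27):
  bit 0 = 0: acc unchanged = O
  bit 1 = 1: acc = O + (23, 4) = (23, 4)

2P = (23, 4)


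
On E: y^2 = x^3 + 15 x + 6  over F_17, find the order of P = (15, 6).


Compute successive multiples of P until we hit O:
  1P = (15, 6)
  2P = (8, 14)
  3P = (13, 16)
  4P = (14, 6)
  5P = (5, 11)
  6P = (10, 0)
  7P = (5, 6)
  8P = (14, 11)
  ... (continuing to 12P)
  12P = O

ord(P) = 12


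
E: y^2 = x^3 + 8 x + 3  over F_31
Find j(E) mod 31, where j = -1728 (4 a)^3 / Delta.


Delta = -16(4 a^3 + 27 b^2) mod 31 = 17
-1728 * (4 a)^3 = -1728 * (4*8)^3 mod 31 = 8
j = 8 * 17^(-1) mod 31 = 26

j = 26 (mod 31)


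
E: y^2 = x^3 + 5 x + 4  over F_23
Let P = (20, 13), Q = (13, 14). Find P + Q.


P != Q, so use the chord formula.
s = (y2 - y1) / (x2 - x1) = (1) / (16) mod 23 = 13
x3 = s^2 - x1 - x2 mod 23 = 13^2 - 20 - 13 = 21
y3 = s (x1 - x3) - y1 mod 23 = 13 * (20 - 21) - 13 = 20

P + Q = (21, 20)


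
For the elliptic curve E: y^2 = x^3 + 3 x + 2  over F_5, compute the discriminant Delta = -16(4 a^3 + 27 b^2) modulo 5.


4 a^3 + 27 b^2 = 4*3^3 + 27*2^2 = 108 + 108 = 216
Delta = -16 * (216) = -3456
Delta mod 5 = 4

Delta = 4 (mod 5)


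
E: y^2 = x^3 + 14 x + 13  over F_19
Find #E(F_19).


For each x in F_19, count y with y^2 = x^3 + 14 x + 13 mod 19:
  x = 1: RHS = 9, y in [3, 16]  -> 2 point(s)
  x = 2: RHS = 11, y in [7, 12]  -> 2 point(s)
  x = 3: RHS = 6, y in [5, 14]  -> 2 point(s)
  x = 4: RHS = 0, y in [0]  -> 1 point(s)
  x = 6: RHS = 9, y in [3, 16]  -> 2 point(s)
  x = 7: RHS = 17, y in [6, 13]  -> 2 point(s)
  x = 11: RHS = 16, y in [4, 15]  -> 2 point(s)
  x = 12: RHS = 9, y in [3, 16]  -> 2 point(s)
  x = 13: RHS = 17, y in [6, 13]  -> 2 point(s)
  x = 15: RHS = 7, y in [8, 11]  -> 2 point(s)
  x = 16: RHS = 1, y in [1, 18]  -> 2 point(s)
  x = 18: RHS = 17, y in [6, 13]  -> 2 point(s)
Affine points: 23. Add the point at infinity: total = 24.

#E(F_19) = 24


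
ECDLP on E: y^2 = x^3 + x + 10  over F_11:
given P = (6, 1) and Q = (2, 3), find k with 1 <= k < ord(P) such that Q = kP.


Enumerate multiples of P until we hit Q = (2, 3):
  1P = (6, 1)
  2P = (2, 8)
  3P = (4, 1)
  4P = (1, 10)
  5P = (9, 0)
  6P = (1, 1)
  7P = (4, 10)
  8P = (2, 3)
Match found at i = 8.

k = 8


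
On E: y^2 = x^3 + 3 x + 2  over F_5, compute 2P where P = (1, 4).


Doubling: s = (3 x1^2 + a) / (2 y1)
s = (3*1^2 + 3) / (2*4) mod 5 = 2
x3 = s^2 - 2 x1 mod 5 = 2^2 - 2*1 = 2
y3 = s (x1 - x3) - y1 mod 5 = 2 * (1 - 2) - 4 = 4

2P = (2, 4)


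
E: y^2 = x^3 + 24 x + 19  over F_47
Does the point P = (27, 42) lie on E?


Check whether y^2 = x^3 + 24 x + 19 (mod 47) for (x, y) = (27, 42).
LHS: y^2 = 42^2 mod 47 = 25
RHS: x^3 + 24 x + 19 = 27^3 + 24*27 + 19 mod 47 = 46
LHS != RHS

No, not on the curve


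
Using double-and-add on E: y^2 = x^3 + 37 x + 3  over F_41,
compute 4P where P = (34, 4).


k = 4 = 100_2 (binary, LSB first: 001)
Double-and-add from P = (34, 4):
  bit 0 = 0: acc unchanged = O
  bit 1 = 0: acc unchanged = O
  bit 2 = 1: acc = O + (1, 0) = (1, 0)

4P = (1, 0)


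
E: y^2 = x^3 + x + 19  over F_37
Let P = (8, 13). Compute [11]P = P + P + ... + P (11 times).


k = 11 = 1011_2 (binary, LSB first: 1101)
Double-and-add from P = (8, 13):
  bit 0 = 1: acc = O + (8, 13) = (8, 13)
  bit 1 = 1: acc = (8, 13) + (20, 26) = (13, 34)
  bit 2 = 0: acc unchanged = (13, 34)
  bit 3 = 1: acc = (13, 34) + (23, 31) = (17, 19)

11P = (17, 19)


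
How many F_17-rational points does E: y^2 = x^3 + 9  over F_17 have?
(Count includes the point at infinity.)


For each x in F_17, count y with y^2 = x^3 + 0 x + 9 mod 17:
  x = 0: RHS = 9, y in [3, 14]  -> 2 point(s)
  x = 2: RHS = 0, y in [0]  -> 1 point(s)
  x = 3: RHS = 2, y in [6, 11]  -> 2 point(s)
  x = 5: RHS = 15, y in [7, 10]  -> 2 point(s)
  x = 6: RHS = 4, y in [2, 15]  -> 2 point(s)
  x = 13: RHS = 13, y in [8, 9]  -> 2 point(s)
  x = 14: RHS = 16, y in [4, 13]  -> 2 point(s)
  x = 15: RHS = 1, y in [1, 16]  -> 2 point(s)
  x = 16: RHS = 8, y in [5, 12]  -> 2 point(s)
Affine points: 17. Add the point at infinity: total = 18.

#E(F_17) = 18


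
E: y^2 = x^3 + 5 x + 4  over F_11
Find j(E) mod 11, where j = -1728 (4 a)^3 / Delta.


Delta = -16(4 a^3 + 27 b^2) mod 11 = 4
-1728 * (4 a)^3 = -1728 * (4*5)^3 mod 11 = 8
j = 8 * 4^(-1) mod 11 = 2

j = 2 (mod 11)


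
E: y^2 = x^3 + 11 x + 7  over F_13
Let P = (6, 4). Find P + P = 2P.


Doubling: s = (3 x1^2 + a) / (2 y1)
s = (3*6^2 + 11) / (2*4) mod 13 = 10
x3 = s^2 - 2 x1 mod 13 = 10^2 - 2*6 = 10
y3 = s (x1 - x3) - y1 mod 13 = 10 * (6 - 10) - 4 = 8

2P = (10, 8)


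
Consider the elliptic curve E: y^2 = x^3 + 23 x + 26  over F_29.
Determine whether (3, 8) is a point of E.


Check whether y^2 = x^3 + 23 x + 26 (mod 29) for (x, y) = (3, 8).
LHS: y^2 = 8^2 mod 29 = 6
RHS: x^3 + 23 x + 26 = 3^3 + 23*3 + 26 mod 29 = 6
LHS = RHS

Yes, on the curve


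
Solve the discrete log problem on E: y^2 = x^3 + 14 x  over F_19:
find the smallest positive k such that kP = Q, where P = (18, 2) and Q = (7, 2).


Enumerate multiples of P until we hit Q = (7, 2):
  1P = (18, 2)
  2P = (7, 2)
Match found at i = 2.

k = 2
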